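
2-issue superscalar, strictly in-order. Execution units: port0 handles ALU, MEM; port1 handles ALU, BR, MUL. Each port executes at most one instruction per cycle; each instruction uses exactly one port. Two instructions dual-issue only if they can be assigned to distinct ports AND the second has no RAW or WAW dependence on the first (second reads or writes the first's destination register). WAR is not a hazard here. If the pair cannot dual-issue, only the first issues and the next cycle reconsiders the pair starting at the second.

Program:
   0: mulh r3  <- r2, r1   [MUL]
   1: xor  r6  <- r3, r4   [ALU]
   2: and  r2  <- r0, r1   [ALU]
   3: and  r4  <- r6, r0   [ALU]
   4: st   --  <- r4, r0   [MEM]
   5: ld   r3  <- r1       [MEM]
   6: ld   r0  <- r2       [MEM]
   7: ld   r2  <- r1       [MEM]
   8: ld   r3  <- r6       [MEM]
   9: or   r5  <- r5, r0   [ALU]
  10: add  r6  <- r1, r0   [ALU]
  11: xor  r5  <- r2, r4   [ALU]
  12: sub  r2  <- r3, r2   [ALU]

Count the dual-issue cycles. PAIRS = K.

#0 head=0: mulh i0 RAW r3
#1 head=1: xor/and i1&i2 2-wide
#2 head=3: and i3 RAW r4
#3 head=4: st i4 no-port MEM/MEM
#4 head=5: ld i5 no-port MEM/MEM
#5 head=6: ld i6 no-port MEM/MEM
#6 head=7: ld i7 no-port MEM/MEM
#7 head=8: ld/or i8&i9 2-wide
#8 head=10: add/xor i10&i11 2-wide
#9 head=12: sub i12 tail

PAIRS = 3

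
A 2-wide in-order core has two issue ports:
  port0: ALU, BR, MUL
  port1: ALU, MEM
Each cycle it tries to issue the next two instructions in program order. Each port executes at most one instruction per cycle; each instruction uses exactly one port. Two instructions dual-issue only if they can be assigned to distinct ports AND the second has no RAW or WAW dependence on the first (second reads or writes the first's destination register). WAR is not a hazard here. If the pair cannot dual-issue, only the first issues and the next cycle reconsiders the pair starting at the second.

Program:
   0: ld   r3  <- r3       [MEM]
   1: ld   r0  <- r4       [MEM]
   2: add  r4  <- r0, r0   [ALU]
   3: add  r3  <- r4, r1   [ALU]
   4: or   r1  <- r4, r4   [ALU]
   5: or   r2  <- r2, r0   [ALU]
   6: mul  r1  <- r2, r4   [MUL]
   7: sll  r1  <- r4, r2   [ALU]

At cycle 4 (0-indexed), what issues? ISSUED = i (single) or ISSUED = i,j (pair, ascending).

ISSUED = 5

t=0 i0:ld ; no-port MEM/MEM
t=1 i1:ld ; RAW r0
t=2 i2:add ; RAW r4
t=3 i3&i4:add;or ; pair
t=4 i5:or ; RAW r2
t=5 i6:mul ; WAW r1
t=6 i7:sll ; tail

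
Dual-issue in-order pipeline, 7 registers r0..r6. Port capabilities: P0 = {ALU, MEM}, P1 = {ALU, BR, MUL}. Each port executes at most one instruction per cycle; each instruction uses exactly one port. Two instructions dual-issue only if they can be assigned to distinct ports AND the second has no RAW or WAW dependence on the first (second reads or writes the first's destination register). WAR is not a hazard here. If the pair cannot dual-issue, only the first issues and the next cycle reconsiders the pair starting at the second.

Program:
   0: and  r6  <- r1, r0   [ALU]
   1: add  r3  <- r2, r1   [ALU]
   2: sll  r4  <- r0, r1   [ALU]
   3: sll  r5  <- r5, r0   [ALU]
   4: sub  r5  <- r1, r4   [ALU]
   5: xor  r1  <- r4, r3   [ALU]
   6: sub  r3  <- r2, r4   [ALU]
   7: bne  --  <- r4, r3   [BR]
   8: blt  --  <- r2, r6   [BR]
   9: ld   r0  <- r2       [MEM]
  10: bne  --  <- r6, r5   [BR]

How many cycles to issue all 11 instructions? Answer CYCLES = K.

CYCLES = 7

c0: i0/i1 and add  pair
c1: i2/i3 sll sll  pair
c2: i4/i5 sub xor  pair
c3: i6 sub  RAW r3
c4: i7 bne  no-port BR/BR
c5: i8/i9 blt ld  pair
c6: i10 bne  tail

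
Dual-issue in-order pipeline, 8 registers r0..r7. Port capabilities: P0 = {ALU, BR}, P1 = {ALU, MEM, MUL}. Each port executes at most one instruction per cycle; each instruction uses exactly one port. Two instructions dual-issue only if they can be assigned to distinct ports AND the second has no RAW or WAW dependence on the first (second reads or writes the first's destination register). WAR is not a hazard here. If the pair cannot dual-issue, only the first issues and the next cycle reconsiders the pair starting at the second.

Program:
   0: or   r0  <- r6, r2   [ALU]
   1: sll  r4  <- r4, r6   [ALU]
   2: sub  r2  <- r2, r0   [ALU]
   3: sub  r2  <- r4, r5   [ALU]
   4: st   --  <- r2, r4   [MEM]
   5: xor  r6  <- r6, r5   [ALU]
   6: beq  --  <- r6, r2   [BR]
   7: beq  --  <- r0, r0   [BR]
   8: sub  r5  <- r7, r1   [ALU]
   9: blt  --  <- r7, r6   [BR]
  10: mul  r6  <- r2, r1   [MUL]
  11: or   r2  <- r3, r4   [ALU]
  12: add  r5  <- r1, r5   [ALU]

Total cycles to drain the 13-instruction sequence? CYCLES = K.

  cy0 -> i0+i1 (or.ALU sll.ALU) dual
  cy1 -> i2 (sub.ALU) WAW r2
  cy2 -> i3 (sub.ALU) RAW r2
  cy3 -> i4+i5 (st.MEM xor.ALU) dual
  cy4 -> i6 (beq.BR) no-port BR/BR
  cy5 -> i7+i8 (beq.BR sub.ALU) dual
  cy6 -> i9+i10 (blt.BR mul.MUL) dual
  cy7 -> i11+i12 (or.ALU add.ALU) dual

CYCLES = 8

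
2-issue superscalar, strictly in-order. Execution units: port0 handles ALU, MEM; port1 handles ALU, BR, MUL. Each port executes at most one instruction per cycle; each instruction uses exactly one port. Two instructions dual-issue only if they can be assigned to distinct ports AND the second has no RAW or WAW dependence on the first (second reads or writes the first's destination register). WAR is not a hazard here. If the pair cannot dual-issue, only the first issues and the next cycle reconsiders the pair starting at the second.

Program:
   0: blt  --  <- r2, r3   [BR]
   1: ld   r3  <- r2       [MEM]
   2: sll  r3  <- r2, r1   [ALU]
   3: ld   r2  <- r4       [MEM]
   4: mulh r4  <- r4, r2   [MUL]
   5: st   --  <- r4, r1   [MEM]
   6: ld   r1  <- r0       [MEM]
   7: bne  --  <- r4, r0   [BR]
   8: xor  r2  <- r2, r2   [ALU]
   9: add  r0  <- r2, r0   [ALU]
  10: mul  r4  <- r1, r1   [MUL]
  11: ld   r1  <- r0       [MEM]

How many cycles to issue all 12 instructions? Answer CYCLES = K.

  cy0 -> i0/i1 (blt+ld) pair
  cy1 -> i2/i3 (sll+ld) pair
  cy2 -> i4 (mulh) RAW r4
  cy3 -> i5 (st) no-port MEM/MEM
  cy4 -> i6/i7 (ld+bne) pair
  cy5 -> i8 (xor) RAW r2
  cy6 -> i9/i10 (add+mul) pair
  cy7 -> i11 (ld) tail

CYCLES = 8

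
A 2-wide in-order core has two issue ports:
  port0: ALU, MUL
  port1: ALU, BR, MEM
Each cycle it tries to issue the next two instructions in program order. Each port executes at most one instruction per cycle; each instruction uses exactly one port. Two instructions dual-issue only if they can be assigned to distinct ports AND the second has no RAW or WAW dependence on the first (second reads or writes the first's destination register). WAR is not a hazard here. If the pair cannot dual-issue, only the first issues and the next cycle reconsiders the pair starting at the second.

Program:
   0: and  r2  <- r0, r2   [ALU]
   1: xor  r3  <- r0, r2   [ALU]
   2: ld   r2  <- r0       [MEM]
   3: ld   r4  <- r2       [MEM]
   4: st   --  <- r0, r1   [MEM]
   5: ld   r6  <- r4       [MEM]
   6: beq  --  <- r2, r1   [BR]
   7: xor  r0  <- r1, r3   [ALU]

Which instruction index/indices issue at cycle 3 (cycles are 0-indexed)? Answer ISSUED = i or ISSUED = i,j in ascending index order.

t=0 i0:and ; RAW r2
t=1 i1+i2:xor;ld ; dual
t=2 i3:ld ; no-port MEM/MEM
t=3 i4:st ; no-port MEM/MEM
t=4 i5:ld ; no-port MEM/BR
t=5 i6+i7:beq;xor ; dual

ISSUED = 4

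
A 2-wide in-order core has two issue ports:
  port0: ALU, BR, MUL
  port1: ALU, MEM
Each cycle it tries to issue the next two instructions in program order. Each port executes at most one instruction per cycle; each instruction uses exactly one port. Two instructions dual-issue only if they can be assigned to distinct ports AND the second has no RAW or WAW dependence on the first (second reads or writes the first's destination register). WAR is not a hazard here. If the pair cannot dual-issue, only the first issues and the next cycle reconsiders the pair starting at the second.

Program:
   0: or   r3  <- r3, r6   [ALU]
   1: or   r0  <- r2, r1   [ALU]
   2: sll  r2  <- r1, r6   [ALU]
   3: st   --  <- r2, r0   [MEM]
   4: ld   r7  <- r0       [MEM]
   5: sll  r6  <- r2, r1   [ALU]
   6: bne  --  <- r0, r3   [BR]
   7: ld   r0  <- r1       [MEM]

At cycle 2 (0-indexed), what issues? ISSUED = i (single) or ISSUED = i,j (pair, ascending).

  cy0 -> i0&i1 (or.ALU/or.ALU) 2-wide
  cy1 -> i2 (sll.ALU) RAW r2
  cy2 -> i3 (st.MEM) no-port MEM/MEM
  cy3 -> i4&i5 (ld.MEM/sll.ALU) 2-wide
  cy4 -> i6&i7 (bne.BR/ld.MEM) 2-wide

ISSUED = 3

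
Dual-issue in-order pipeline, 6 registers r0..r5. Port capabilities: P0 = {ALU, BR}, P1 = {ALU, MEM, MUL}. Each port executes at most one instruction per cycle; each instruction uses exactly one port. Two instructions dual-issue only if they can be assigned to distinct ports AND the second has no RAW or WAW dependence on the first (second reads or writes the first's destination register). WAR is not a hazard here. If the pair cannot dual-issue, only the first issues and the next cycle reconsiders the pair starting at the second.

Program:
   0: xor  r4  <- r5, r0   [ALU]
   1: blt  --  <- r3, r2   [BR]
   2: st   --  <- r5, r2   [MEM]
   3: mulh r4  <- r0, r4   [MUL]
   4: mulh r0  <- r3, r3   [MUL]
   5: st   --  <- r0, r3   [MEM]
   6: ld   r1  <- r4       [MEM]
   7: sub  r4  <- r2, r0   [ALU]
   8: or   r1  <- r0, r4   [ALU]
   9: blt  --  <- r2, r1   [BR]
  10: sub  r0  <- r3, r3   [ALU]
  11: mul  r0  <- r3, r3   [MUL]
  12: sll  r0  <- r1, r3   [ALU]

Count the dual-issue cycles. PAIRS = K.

PAIRS = 3

[0] i0,i1  xor.ALU+blt.BR  -- 2-wide
[1] i2  st.MEM  -- no-port MEM/MUL
[2] i3  mulh.MUL  -- no-port MUL/MUL
[3] i4  mulh.MUL  -- no-port MUL/MEM
[4] i5  st.MEM  -- no-port MEM/MEM
[5] i6,i7  ld.MEM+sub.ALU  -- 2-wide
[6] i8  or.ALU  -- RAW r1
[7] i9,i10  blt.BR+sub.ALU  -- 2-wide
[8] i11  mul.MUL  -- WAW r0
[9] i12  sll.ALU  -- tail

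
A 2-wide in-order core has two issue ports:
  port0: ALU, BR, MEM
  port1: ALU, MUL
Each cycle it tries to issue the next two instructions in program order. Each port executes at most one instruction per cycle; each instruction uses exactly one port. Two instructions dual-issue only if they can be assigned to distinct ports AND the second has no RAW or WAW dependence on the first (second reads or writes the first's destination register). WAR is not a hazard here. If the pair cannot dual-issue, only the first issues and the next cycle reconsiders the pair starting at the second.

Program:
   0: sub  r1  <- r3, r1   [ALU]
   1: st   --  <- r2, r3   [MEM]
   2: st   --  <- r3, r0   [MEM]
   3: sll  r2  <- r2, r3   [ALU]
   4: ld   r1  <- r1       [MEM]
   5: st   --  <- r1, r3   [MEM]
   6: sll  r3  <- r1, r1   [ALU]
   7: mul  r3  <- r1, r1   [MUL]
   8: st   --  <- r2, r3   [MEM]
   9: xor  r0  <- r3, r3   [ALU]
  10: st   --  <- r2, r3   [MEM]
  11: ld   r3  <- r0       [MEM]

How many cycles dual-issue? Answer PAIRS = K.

PAIRS = 4

0. sub;st @i0,i1  | pair
1. st;sll @i2,i3  | pair
2. ld @i4  | no-port MEM/MEM
3. st;sll @i5,i6  | pair
4. mul @i7  | RAW r3
5. st;xor @i8,i9  | pair
6. st @i10  | no-port MEM/MEM
7. ld @i11  | tail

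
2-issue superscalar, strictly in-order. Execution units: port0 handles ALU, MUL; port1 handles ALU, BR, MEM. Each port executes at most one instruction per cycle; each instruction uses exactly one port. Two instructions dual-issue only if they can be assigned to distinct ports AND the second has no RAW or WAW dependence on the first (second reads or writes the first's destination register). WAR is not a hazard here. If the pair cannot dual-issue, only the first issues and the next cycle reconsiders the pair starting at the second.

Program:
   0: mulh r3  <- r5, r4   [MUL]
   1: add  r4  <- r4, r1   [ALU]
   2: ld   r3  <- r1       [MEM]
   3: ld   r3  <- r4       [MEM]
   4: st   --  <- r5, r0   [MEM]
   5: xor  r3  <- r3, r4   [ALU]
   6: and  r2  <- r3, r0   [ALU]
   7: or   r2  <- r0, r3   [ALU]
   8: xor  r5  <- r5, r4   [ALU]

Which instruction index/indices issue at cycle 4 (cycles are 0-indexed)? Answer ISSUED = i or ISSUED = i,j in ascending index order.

  cy0 -> i0,i1 (mulh/add) 2-wide
  cy1 -> i2 (ld) no-port MEM/MEM
  cy2 -> i3 (ld) no-port MEM/MEM
  cy3 -> i4,i5 (st/xor) 2-wide
  cy4 -> i6 (and) WAW r2
  cy5 -> i7,i8 (or/xor) 2-wide

ISSUED = 6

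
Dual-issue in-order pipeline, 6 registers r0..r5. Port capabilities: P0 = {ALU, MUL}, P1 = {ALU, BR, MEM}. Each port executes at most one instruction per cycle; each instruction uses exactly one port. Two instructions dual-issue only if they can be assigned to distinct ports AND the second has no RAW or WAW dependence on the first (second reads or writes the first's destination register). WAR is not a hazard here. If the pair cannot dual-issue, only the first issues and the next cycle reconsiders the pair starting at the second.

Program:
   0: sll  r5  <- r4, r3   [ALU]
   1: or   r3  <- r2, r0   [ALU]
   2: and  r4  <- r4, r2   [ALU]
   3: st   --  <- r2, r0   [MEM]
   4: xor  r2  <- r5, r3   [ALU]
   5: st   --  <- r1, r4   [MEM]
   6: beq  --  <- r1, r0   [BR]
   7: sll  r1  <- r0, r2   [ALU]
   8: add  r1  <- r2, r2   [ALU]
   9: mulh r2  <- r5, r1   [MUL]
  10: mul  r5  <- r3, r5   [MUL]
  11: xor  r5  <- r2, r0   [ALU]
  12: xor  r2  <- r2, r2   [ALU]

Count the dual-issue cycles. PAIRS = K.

PAIRS = 5

#0 head=0: sll.ALU/or.ALU i0/i1 pair
#1 head=2: and.ALU/st.MEM i2/i3 pair
#2 head=4: xor.ALU/st.MEM i4/i5 pair
#3 head=6: beq.BR/sll.ALU i6/i7 pair
#4 head=8: add.ALU i8 RAW r1
#5 head=9: mulh.MUL i9 no-port MUL/MUL
#6 head=10: mul.MUL i10 WAW r5
#7 head=11: xor.ALU/xor.ALU i11/i12 pair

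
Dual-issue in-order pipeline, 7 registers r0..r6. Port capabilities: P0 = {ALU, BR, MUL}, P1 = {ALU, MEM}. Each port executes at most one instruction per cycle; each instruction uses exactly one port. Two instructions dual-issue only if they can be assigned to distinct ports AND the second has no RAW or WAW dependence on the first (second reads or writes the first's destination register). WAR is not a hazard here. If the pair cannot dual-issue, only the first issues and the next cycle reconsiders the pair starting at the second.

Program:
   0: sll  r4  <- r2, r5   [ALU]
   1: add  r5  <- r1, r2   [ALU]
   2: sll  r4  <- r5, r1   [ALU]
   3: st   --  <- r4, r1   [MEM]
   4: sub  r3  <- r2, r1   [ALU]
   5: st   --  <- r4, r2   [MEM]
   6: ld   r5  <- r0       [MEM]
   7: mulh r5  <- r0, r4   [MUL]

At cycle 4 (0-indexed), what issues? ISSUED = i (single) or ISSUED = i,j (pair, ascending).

ISSUED = 6

c0: i0/i1 sll+add  dual
c1: i2 sll  RAW r4
c2: i3/i4 st+sub  dual
c3: i5 st  no-port MEM/MEM
c4: i6 ld  WAW r5
c5: i7 mulh  tail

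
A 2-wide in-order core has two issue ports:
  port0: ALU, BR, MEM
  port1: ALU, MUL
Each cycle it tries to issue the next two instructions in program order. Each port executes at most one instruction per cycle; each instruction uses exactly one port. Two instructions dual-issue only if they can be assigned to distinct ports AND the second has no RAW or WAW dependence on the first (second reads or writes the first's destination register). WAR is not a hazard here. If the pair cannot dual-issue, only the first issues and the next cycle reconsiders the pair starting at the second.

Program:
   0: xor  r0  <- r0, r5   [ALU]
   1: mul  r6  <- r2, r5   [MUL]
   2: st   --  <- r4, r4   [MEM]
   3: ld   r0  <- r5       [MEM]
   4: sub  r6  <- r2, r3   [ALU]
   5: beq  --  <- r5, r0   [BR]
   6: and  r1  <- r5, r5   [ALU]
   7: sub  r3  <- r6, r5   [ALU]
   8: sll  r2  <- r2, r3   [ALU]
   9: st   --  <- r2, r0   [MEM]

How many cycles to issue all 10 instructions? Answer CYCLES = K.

CYCLES = 7

[0] i0+i1  xor.ALU+mul.MUL  -- dual
[1] i2  st.MEM  -- no-port MEM/MEM
[2] i3+i4  ld.MEM+sub.ALU  -- dual
[3] i5+i6  beq.BR+and.ALU  -- dual
[4] i7  sub.ALU  -- RAW r3
[5] i8  sll.ALU  -- RAW r2
[6] i9  st.MEM  -- tail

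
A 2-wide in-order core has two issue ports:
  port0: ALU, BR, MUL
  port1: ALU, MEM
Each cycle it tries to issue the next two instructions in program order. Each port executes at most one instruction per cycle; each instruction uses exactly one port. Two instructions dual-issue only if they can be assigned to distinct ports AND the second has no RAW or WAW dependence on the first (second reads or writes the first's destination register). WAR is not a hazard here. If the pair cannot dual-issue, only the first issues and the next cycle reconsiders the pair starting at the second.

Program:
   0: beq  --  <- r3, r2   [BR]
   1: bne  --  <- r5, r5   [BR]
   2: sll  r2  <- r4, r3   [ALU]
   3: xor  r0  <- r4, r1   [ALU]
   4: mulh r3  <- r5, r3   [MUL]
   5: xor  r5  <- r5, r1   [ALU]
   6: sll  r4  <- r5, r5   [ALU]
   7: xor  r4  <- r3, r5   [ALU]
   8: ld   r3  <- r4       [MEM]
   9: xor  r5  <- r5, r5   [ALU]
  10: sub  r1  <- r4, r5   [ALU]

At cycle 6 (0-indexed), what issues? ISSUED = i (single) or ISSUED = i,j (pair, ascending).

ISSUED = 8,9

0. beq @i0  | no-port BR/BR
1. bne/sll @i1&i2  | dual
2. xor/mulh @i3&i4  | dual
3. xor @i5  | RAW r5
4. sll @i6  | WAW r4
5. xor @i7  | RAW r4
6. ld/xor @i8&i9  | dual
7. sub @i10  | tail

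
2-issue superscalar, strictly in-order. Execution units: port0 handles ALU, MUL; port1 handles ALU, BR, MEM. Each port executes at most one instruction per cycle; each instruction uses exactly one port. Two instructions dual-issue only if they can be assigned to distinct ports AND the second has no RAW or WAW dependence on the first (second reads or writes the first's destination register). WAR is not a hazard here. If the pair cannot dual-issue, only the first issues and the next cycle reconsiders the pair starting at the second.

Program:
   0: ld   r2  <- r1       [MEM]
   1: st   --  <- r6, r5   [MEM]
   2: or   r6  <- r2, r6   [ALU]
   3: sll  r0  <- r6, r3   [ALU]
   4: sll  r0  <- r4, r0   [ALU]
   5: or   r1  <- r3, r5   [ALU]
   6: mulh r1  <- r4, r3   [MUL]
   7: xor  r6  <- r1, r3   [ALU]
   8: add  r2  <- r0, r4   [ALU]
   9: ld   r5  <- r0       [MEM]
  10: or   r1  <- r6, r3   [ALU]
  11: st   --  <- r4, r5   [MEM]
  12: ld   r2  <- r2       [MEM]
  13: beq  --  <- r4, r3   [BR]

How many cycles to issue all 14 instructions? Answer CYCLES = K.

t=0 i0:ld.MEM ; no-port MEM/MEM
t=1 i1+i2:st.MEM;or.ALU ; 2-wide
t=2 i3:sll.ALU ; RAW+WAW r0
t=3 i4+i5:sll.ALU;or.ALU ; 2-wide
t=4 i6:mulh.MUL ; RAW r1
t=5 i7+i8:xor.ALU;add.ALU ; 2-wide
t=6 i9+i10:ld.MEM;or.ALU ; 2-wide
t=7 i11:st.MEM ; no-port MEM/MEM
t=8 i12:ld.MEM ; no-port MEM/BR
t=9 i13:beq.BR ; tail

CYCLES = 10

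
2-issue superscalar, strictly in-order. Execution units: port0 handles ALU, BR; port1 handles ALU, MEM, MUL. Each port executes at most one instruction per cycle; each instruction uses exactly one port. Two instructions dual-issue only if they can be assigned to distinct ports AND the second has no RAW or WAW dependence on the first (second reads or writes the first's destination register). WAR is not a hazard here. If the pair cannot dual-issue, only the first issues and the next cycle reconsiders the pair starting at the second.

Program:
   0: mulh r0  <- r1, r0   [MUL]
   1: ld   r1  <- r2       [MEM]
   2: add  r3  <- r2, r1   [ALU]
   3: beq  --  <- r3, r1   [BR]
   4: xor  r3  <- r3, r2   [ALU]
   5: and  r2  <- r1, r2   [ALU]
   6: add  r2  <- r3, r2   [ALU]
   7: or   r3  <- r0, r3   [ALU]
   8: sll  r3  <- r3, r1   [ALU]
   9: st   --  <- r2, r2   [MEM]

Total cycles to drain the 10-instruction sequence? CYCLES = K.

t=0 i0:mulh ; no-port MUL/MEM
t=1 i1:ld ; RAW r1
t=2 i2:add ; RAW r3
t=3 i3/i4:beq xor ; dual
t=4 i5:and ; RAW+WAW r2
t=5 i6/i7:add or ; dual
t=6 i8/i9:sll st ; dual

CYCLES = 7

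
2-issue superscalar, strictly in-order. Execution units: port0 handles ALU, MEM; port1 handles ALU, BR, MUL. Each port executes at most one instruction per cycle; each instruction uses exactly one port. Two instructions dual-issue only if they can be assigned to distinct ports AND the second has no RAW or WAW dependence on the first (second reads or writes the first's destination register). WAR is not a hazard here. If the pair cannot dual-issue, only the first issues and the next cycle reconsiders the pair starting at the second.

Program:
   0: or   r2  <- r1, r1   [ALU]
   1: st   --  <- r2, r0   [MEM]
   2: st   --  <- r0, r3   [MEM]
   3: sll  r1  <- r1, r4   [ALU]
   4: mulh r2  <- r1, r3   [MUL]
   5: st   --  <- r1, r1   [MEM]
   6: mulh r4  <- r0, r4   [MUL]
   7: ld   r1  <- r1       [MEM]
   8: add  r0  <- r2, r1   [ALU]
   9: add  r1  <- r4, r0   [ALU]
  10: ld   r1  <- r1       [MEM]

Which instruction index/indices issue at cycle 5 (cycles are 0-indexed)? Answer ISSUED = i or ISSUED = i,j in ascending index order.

c0: i0 or.ALU  RAW r2
c1: i1 st.MEM  no-port MEM/MEM
c2: i2/i3 st.MEM;sll.ALU  pair
c3: i4/i5 mulh.MUL;st.MEM  pair
c4: i6/i7 mulh.MUL;ld.MEM  pair
c5: i8 add.ALU  RAW r0
c6: i9 add.ALU  RAW+WAW r1
c7: i10 ld.MEM  tail

ISSUED = 8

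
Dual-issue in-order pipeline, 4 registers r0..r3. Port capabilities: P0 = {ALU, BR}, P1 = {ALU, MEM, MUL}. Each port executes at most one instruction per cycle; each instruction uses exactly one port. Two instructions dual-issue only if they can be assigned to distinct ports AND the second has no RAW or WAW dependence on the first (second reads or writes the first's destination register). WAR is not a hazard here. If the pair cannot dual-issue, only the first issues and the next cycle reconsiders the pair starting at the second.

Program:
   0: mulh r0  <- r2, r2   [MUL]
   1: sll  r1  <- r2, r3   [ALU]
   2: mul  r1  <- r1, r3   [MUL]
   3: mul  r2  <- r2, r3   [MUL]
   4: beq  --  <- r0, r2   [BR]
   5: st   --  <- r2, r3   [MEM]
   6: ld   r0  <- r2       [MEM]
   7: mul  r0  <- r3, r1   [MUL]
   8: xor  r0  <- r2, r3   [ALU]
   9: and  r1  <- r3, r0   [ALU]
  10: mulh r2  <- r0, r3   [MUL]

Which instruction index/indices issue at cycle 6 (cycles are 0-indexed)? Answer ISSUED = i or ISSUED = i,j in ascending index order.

[0] i0+i1  mulh;sll  -- pair
[1] i2  mul  -- no-port MUL/MUL
[2] i3  mul  -- RAW r2
[3] i4+i5  beq;st  -- pair
[4] i6  ld  -- no-port MEM/MUL
[5] i7  mul  -- WAW r0
[6] i8  xor  -- RAW r0
[7] i9+i10  and;mulh  -- pair

ISSUED = 8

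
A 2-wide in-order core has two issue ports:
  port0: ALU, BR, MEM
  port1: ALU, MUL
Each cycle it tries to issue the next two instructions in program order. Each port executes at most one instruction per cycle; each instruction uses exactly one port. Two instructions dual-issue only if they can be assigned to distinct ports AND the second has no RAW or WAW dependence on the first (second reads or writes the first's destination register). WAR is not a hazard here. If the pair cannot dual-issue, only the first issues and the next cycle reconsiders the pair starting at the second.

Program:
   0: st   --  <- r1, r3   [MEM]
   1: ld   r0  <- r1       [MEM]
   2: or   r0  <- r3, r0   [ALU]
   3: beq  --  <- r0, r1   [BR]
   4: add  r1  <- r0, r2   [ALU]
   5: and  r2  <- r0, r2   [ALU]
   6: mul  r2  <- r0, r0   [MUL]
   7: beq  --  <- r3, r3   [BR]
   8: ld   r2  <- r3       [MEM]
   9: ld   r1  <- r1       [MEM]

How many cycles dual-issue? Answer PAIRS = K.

PAIRS = 2

t=0 i0:st ; no-port MEM/MEM
t=1 i1:ld ; RAW+WAW r0
t=2 i2:or ; RAW r0
t=3 i3+i4:beq+add ; pair
t=4 i5:and ; WAW r2
t=5 i6+i7:mul+beq ; pair
t=6 i8:ld ; no-port MEM/MEM
t=7 i9:ld ; tail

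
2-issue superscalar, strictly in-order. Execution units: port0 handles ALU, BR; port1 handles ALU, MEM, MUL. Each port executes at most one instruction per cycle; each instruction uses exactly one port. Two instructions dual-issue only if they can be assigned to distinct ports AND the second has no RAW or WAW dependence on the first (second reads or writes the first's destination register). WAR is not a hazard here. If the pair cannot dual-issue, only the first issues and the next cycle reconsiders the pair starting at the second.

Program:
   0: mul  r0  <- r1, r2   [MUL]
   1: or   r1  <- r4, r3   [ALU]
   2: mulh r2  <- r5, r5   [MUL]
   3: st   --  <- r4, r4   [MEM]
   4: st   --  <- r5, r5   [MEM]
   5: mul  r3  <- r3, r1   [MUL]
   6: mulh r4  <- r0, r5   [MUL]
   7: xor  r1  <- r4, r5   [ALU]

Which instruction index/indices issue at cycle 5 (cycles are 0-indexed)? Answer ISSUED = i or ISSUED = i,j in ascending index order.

ISSUED = 6

  cy0 -> i0+i1 (mul;or) pair
  cy1 -> i2 (mulh) no-port MUL/MEM
  cy2 -> i3 (st) no-port MEM/MEM
  cy3 -> i4 (st) no-port MEM/MUL
  cy4 -> i5 (mul) no-port MUL/MUL
  cy5 -> i6 (mulh) RAW r4
  cy6 -> i7 (xor) tail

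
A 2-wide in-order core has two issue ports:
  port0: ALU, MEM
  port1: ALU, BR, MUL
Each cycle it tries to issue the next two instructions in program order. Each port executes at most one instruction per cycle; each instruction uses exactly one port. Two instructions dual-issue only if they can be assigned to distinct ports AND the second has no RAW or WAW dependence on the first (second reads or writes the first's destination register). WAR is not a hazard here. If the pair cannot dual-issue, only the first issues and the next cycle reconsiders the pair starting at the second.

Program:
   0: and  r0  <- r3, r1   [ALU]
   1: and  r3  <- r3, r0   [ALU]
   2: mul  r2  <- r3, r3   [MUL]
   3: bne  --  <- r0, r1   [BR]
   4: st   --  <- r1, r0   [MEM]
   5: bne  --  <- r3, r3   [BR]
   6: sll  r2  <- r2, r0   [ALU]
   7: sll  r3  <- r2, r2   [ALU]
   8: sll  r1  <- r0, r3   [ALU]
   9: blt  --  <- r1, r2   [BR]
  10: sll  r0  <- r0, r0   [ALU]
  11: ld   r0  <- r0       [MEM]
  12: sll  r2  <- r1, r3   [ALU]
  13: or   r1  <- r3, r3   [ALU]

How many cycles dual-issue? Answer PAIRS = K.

PAIRS = 4

0. and @i0  | RAW r0
1. and @i1  | RAW r3
2. mul @i2  | no-port MUL/BR
3. bne;st @i3+i4  | dual
4. bne;sll @i5+i6  | dual
5. sll @i7  | RAW r3
6. sll @i8  | RAW r1
7. blt;sll @i9+i10  | dual
8. ld;sll @i11+i12  | dual
9. or @i13  | tail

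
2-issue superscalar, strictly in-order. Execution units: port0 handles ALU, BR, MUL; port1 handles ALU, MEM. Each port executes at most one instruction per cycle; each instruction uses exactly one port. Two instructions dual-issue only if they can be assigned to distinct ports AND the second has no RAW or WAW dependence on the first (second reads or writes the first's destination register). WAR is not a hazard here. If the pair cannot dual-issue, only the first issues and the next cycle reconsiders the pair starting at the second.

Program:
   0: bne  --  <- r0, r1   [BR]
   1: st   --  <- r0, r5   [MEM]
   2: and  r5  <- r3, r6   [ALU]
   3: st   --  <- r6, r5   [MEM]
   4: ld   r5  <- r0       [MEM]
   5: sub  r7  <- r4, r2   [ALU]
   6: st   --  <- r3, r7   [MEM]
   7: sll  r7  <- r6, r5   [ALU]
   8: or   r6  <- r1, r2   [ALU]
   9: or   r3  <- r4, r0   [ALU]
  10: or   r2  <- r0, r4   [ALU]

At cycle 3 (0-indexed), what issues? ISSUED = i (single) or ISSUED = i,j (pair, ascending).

t=0 i0/i1:bne.BR/st.MEM ; 2-wide
t=1 i2:and.ALU ; RAW r5
t=2 i3:st.MEM ; no-port MEM/MEM
t=3 i4/i5:ld.MEM/sub.ALU ; 2-wide
t=4 i6/i7:st.MEM/sll.ALU ; 2-wide
t=5 i8/i9:or.ALU/or.ALU ; 2-wide
t=6 i10:or.ALU ; tail

ISSUED = 4,5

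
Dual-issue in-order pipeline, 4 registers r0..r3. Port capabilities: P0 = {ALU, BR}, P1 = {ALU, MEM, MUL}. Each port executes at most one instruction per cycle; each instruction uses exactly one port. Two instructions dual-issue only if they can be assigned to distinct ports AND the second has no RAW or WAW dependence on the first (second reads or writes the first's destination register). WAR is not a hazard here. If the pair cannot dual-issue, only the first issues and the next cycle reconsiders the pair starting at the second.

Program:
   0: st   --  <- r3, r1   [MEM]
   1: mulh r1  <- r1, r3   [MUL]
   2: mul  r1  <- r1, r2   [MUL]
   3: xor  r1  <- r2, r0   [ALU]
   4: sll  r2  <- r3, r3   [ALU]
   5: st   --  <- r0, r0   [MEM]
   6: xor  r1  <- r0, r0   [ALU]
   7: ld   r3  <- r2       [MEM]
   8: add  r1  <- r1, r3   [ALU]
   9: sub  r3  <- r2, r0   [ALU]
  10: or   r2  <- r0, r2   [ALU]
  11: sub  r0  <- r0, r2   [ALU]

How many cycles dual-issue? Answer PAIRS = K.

PAIRS = 3

#0 head=0: st i0 no-port MEM/MUL
#1 head=1: mulh i1 no-port MUL/MUL
#2 head=2: mul i2 WAW r1
#3 head=3: xor;sll i3/i4 2-wide
#4 head=5: st;xor i5/i6 2-wide
#5 head=7: ld i7 RAW r3
#6 head=8: add;sub i8/i9 2-wide
#7 head=10: or i10 RAW r2
#8 head=11: sub i11 tail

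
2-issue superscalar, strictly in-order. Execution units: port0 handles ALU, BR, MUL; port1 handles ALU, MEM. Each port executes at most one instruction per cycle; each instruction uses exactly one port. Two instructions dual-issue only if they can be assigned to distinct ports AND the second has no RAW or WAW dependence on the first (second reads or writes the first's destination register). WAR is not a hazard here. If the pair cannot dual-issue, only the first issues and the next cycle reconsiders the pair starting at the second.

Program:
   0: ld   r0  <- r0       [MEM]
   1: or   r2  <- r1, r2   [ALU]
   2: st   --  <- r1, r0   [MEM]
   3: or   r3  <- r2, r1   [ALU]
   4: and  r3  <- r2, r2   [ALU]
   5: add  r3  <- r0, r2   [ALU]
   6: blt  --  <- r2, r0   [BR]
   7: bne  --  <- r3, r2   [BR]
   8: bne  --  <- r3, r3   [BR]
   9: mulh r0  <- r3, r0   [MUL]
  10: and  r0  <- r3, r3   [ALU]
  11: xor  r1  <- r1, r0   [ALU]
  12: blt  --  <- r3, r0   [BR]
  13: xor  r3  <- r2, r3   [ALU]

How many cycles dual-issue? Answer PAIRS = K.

#0 head=0: ld.MEM+or.ALU i0,i1 dual
#1 head=2: st.MEM+or.ALU i2,i3 dual
#2 head=4: and.ALU i4 WAW r3
#3 head=5: add.ALU+blt.BR i5,i6 dual
#4 head=7: bne.BR i7 no-port BR/BR
#5 head=8: bne.BR i8 no-port BR/MUL
#6 head=9: mulh.MUL i9 WAW r0
#7 head=10: and.ALU i10 RAW r0
#8 head=11: xor.ALU+blt.BR i11,i12 dual
#9 head=13: xor.ALU i13 tail

PAIRS = 4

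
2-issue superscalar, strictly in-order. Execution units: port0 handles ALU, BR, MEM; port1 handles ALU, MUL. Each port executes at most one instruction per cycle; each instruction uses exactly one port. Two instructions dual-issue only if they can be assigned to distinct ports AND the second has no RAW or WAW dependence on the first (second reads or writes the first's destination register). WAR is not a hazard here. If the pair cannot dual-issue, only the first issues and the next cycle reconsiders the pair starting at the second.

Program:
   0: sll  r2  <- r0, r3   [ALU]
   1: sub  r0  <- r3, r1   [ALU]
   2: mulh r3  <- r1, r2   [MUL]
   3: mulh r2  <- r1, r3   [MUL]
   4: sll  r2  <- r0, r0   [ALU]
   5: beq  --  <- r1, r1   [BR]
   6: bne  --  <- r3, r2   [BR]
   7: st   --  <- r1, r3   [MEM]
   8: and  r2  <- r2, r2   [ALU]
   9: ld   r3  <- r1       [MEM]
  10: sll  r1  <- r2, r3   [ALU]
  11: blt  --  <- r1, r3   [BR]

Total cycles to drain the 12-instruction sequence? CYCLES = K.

CYCLES = 9

0. sll.ALU sub.ALU @i0+i1  | pair
1. mulh.MUL @i2  | no-port MUL/MUL
2. mulh.MUL @i3  | WAW r2
3. sll.ALU beq.BR @i4+i5  | pair
4. bne.BR @i6  | no-port BR/MEM
5. st.MEM and.ALU @i7+i8  | pair
6. ld.MEM @i9  | RAW r3
7. sll.ALU @i10  | RAW r1
8. blt.BR @i11  | tail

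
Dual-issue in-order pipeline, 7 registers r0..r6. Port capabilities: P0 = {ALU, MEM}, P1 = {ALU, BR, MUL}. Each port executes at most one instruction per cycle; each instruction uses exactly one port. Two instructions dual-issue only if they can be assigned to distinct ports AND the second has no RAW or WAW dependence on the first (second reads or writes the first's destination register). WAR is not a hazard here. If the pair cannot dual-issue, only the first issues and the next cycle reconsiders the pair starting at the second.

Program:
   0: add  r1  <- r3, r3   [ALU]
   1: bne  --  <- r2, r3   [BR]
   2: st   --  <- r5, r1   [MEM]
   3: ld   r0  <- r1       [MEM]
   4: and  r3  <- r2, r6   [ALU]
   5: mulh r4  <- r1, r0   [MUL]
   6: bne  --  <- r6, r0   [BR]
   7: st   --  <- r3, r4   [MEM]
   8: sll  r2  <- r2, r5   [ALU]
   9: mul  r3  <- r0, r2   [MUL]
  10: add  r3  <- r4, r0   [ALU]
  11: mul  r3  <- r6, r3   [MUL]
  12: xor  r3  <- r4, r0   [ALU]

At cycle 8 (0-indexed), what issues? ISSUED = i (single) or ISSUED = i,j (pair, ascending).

ISSUED = 11

[0] i0,i1  add+bne  -- dual
[1] i2  st  -- no-port MEM/MEM
[2] i3,i4  ld+and  -- dual
[3] i5  mulh  -- no-port MUL/BR
[4] i6,i7  bne+st  -- dual
[5] i8  sll  -- RAW r2
[6] i9  mul  -- WAW r3
[7] i10  add  -- RAW+WAW r3
[8] i11  mul  -- WAW r3
[9] i12  xor  -- tail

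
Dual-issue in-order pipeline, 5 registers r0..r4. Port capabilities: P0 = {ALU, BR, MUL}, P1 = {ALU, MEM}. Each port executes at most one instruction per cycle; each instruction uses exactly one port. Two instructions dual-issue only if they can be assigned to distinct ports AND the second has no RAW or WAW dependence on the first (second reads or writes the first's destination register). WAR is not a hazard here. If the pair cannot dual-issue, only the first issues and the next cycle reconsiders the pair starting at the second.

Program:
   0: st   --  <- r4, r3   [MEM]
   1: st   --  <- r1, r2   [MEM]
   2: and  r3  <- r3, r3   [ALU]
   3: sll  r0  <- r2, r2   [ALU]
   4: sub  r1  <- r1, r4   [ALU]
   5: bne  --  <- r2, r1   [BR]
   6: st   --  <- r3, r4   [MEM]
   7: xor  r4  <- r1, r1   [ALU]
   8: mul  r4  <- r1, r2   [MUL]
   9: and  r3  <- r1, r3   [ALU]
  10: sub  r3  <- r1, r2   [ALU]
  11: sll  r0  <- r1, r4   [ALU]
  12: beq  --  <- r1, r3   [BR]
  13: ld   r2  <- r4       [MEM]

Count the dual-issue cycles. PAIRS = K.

c0: i0 st  no-port MEM/MEM
c1: i1/i2 st;and  dual
c2: i3/i4 sll;sub  dual
c3: i5/i6 bne;st  dual
c4: i7 xor  WAW r4
c5: i8/i9 mul;and  dual
c6: i10/i11 sub;sll  dual
c7: i12/i13 beq;ld  dual

PAIRS = 6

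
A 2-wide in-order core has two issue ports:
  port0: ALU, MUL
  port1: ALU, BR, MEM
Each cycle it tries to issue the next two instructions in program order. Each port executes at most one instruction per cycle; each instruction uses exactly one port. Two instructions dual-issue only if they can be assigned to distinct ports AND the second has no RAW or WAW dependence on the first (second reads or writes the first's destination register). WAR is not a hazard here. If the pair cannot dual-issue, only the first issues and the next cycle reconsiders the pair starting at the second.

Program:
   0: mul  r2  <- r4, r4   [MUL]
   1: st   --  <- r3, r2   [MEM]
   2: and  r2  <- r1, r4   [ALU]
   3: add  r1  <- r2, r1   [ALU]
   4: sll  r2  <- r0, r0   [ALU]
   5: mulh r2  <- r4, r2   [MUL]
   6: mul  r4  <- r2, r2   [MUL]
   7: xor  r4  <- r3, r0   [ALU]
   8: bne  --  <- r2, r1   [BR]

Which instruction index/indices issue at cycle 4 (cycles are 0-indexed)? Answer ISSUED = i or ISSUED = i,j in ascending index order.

ISSUED = 6

#0 head=0: mul.MUL i0 RAW r2
#1 head=1: st.MEM/and.ALU i1&i2 pair
#2 head=3: add.ALU/sll.ALU i3&i4 pair
#3 head=5: mulh.MUL i5 no-port MUL/MUL
#4 head=6: mul.MUL i6 WAW r4
#5 head=7: xor.ALU/bne.BR i7&i8 pair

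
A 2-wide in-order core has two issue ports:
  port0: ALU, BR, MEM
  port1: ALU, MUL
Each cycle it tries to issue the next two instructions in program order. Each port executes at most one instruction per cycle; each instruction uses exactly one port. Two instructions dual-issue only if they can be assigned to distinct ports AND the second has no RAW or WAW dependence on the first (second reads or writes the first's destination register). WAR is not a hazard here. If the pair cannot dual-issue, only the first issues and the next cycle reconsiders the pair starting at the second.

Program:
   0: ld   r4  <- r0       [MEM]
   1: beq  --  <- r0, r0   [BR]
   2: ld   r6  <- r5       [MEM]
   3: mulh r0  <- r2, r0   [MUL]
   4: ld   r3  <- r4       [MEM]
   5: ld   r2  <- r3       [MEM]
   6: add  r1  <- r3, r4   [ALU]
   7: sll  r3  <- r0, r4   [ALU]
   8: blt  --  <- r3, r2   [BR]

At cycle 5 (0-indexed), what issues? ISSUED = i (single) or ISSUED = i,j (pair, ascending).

ISSUED = 7

#0 head=0: ld i0 no-port MEM/BR
#1 head=1: beq i1 no-port BR/MEM
#2 head=2: ld+mulh i2+i3 2-wide
#3 head=4: ld i4 no-port MEM/MEM
#4 head=5: ld+add i5+i6 2-wide
#5 head=7: sll i7 RAW r3
#6 head=8: blt i8 tail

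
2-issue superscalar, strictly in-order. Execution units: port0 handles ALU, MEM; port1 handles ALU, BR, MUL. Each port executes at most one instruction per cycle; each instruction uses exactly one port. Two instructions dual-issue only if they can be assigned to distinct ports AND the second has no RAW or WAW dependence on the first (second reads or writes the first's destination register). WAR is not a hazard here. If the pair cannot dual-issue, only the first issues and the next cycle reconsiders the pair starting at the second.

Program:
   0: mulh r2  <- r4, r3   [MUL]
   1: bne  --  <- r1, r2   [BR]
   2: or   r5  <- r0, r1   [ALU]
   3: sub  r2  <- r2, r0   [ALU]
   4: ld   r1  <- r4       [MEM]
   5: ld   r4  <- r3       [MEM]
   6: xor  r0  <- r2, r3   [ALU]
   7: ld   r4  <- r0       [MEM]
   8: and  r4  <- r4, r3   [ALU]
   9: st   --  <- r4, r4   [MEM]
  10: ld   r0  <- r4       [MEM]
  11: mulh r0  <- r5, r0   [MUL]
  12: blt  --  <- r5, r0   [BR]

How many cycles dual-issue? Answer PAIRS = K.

  cy0 -> i0 (mulh.MUL) no-port MUL/BR
  cy1 -> i1,i2 (bne.BR;or.ALU) pair
  cy2 -> i3,i4 (sub.ALU;ld.MEM) pair
  cy3 -> i5,i6 (ld.MEM;xor.ALU) pair
  cy4 -> i7 (ld.MEM) RAW+WAW r4
  cy5 -> i8 (and.ALU) RAW r4
  cy6 -> i9 (st.MEM) no-port MEM/MEM
  cy7 -> i10 (ld.MEM) RAW+WAW r0
  cy8 -> i11 (mulh.MUL) no-port MUL/BR
  cy9 -> i12 (blt.BR) tail

PAIRS = 3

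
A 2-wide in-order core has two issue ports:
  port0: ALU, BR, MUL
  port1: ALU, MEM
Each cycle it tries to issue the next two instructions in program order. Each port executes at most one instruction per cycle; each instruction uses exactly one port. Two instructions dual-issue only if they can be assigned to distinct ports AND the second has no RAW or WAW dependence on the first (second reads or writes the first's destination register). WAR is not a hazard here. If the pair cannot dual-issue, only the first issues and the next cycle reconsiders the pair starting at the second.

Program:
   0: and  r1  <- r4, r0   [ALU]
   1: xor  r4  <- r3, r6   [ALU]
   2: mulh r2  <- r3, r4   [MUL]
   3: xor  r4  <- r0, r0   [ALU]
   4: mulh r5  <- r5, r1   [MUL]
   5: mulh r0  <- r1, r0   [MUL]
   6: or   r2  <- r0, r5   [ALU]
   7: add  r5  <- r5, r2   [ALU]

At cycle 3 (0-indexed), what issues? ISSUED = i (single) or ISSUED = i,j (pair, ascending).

ISSUED = 5

0. and.ALU+xor.ALU @i0&i1  | pair
1. mulh.MUL+xor.ALU @i2&i3  | pair
2. mulh.MUL @i4  | no-port MUL/MUL
3. mulh.MUL @i5  | RAW r0
4. or.ALU @i6  | RAW r2
5. add.ALU @i7  | tail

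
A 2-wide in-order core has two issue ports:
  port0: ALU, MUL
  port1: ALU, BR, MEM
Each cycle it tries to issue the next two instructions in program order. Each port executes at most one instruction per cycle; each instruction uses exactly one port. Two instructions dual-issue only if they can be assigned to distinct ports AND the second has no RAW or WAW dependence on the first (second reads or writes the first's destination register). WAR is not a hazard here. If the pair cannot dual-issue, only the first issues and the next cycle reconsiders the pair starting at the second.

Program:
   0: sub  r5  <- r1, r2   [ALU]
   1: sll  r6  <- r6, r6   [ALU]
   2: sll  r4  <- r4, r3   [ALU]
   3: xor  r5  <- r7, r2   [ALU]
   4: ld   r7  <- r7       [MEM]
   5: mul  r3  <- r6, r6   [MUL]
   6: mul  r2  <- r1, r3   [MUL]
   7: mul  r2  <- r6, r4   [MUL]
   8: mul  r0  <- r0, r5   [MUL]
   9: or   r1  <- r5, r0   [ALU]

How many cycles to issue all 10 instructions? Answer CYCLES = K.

t=0 i0&i1:sub.ALU;sll.ALU ; 2-wide
t=1 i2&i3:sll.ALU;xor.ALU ; 2-wide
t=2 i4&i5:ld.MEM;mul.MUL ; 2-wide
t=3 i6:mul.MUL ; no-port MUL/MUL
t=4 i7:mul.MUL ; no-port MUL/MUL
t=5 i8:mul.MUL ; RAW r0
t=6 i9:or.ALU ; tail

CYCLES = 7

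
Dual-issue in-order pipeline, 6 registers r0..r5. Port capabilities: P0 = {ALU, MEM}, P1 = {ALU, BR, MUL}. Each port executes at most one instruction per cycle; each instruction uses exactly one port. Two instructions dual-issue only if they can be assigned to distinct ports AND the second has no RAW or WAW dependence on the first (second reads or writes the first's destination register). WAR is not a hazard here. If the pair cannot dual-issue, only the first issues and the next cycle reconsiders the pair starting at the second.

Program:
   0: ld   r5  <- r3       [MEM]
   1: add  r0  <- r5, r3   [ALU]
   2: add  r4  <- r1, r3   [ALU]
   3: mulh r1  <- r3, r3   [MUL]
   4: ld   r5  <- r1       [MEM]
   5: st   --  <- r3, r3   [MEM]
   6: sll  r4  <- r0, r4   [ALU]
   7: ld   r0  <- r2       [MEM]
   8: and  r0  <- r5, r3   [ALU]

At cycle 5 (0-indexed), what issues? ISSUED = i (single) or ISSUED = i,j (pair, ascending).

ISSUED = 7

t=0 i0:ld.MEM ; RAW r5
t=1 i1,i2:add.ALU;add.ALU ; dual
t=2 i3:mulh.MUL ; RAW r1
t=3 i4:ld.MEM ; no-port MEM/MEM
t=4 i5,i6:st.MEM;sll.ALU ; dual
t=5 i7:ld.MEM ; WAW r0
t=6 i8:and.ALU ; tail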